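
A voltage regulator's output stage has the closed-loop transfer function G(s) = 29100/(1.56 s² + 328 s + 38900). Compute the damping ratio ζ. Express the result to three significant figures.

Dividing through by 1.56: denominator becomes s² + 210.3 s + 24940.
So ω_n = √24940 = 158 rad/s and ζ = 210.3/(2·158) = 0.666.

ζ ≈ 0.666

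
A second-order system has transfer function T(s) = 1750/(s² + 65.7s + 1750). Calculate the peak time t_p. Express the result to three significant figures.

ω_n = √1750 = 41.8 rad/s; ζ = 65.7/(2·41.8) = 0.785.
The damped frequency ω_d = ω_n√(1−ζ²) = 25.9 rad/s. Then t_p = π/ω_d = 0.121 s.

t_p ≈ 0.121 s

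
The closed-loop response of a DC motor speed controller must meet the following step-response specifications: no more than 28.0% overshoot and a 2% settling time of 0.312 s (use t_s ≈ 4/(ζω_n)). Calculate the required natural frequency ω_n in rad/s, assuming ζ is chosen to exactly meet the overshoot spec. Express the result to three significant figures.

ω_n ≈ 34.1 rad/s

Inverting the overshoot relation: ζ = |ln 0.280|/√(π² + ln²0.280) = 0.376.
Then ω_n = 4/(ζ t_s) = 4/(0.376 × 0.312) = 34.1 rad/s.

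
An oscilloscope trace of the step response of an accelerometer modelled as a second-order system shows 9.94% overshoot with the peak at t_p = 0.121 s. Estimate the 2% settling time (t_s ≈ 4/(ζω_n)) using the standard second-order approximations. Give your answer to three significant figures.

From the overshoot, ζ = −ln(OS)/√(π²+ln²(OS)) = 0.592.
From t_p = π/ω_d, ω_d = π/0.121 = 26.0 rad/s, so ω_n = ω_d/√(1−ζ²) = 32.2 rad/s.
t_s ≈ 4/(ζω_n) = 4/(0.592·32.2) = 0.210 s.

t_s ≈ 0.210 s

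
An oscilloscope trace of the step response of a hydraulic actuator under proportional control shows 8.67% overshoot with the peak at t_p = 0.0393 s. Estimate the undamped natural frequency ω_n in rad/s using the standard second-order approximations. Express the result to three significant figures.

ω_n ≈ 101 rad/s

ζ from %OS: ζ = |ln 0.0867|/√(π²+ln²0.0867) = 0.614.
From t_p = π/ω_d, ω_d = π/0.0393 = 79.9 rad/s, so ω_n = ω_d/√(1−ζ²) = 101 rad/s.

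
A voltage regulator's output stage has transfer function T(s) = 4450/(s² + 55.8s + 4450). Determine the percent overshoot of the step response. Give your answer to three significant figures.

Matching coefficients with s² + 2ζω_n s + ω_n² gives ω_n² = 4450 ⇒ ω_n = 66.7 rad/s, and ζ = 55.8/(2ω_n) = 0.418.
%OS = 100·exp(−πζ/√(1−ζ²)) = 23.5%.

%OS ≈ 23.5%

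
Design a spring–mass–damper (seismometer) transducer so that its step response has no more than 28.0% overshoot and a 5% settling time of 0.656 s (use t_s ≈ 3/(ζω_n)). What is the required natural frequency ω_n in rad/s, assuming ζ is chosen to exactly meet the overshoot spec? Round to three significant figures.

ω_n ≈ 12.2 rad/s

From %OS = 100·exp(−πζ/√(1−ζ²)), invert to get ζ = −ln(OS)/√(π² + ln²(OS)) with OS = 0.280.
−ln 0.280 = 1.273, so ζ = 1.273/√(π² + 1.620) = 0.376.
From t_s ≈ 3/(ζω_n): ω_n = 3/(ζ·t_s) = 3/(0.376·0.656) = 12.2 rad/s.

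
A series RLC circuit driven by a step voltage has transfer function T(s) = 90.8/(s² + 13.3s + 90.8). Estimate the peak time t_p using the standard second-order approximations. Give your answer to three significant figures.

Comparing the denominator to s² + 2ζω_n s + ω_n²: ω_n = √90.8 = 9.53 rad/s, and 2ζω_n = 13.3 so ζ = 13.3/(2·9.53) = 0.698.
ω_d = ω_n√(1−ζ²) = 6.82 rad/s. Then t_p = π/ω_d = 0.460 s.

t_p ≈ 0.460 s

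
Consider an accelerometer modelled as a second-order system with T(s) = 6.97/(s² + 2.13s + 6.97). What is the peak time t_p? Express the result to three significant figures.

ω_n = √6.97 = 2.64 rad/s; ζ = 2.13/(2·2.64) = 0.403.
ω_d = ω_n√(1−ζ²) = 2.42 rad/s. Then t_p = π/ω_d = 1.30 s.

t_p ≈ 1.30 s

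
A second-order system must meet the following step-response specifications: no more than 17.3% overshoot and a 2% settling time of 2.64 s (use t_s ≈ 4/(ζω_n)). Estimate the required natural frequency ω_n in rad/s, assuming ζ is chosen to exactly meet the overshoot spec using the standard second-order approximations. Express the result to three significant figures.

ω_n ≈ 3.11 rad/s

ζ = −ln(OS)/√(π² + (ln OS)²). With OS = 0.173, ln OS = −1.754 and ζ = 1.754/3.598 = 0.488.
Then ω_n = 4/(ζ t_s) = 4/(0.488 × 2.64) = 3.11 rad/s.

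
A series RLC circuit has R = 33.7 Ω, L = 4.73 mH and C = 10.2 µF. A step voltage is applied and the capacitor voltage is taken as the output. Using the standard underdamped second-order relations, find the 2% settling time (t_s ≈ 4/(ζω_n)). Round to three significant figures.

For a series RLC circuit (capacitor voltage as output), ω_n = 1/√(LC) = 1/√(4.73 mH · 10.2 µF) = 4550 rad/s.
ζ = (R/2)·√(C/L) = (33.7/2)·√(10.2 µF/4.73 mH) = 0.782.
t_s ≈ 4/(ζω_n) = 0.00112 s.

t_s ≈ 0.00112 s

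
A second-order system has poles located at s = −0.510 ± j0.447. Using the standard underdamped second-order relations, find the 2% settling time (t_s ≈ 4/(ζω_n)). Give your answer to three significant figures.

For poles at −σ ± jω_d, ζω_n = σ = 0.510, so t_s ≈ 4/σ = 7.84 s.

t_s ≈ 7.84 s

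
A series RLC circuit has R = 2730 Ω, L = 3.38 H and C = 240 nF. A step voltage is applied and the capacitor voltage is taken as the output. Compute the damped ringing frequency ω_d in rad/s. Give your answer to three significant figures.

For a series RLC circuit (capacitor voltage as output), ω_n = 1/√(LC) = 1/√(3.38 H · 240 nF) = 1110 rad/s.
ζ = (R/2)·√(C/L) = (2730/2)·√(240 nF/3.38 H) = 0.364.
The damped frequency ω_d = ω_n√(1−ζ²) = 1030 rad/s.

ω_d ≈ 1030 rad/s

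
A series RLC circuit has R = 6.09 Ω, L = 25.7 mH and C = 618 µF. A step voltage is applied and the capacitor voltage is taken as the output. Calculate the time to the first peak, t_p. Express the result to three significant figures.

t_p ≈ 0.0142 s

For a series RLC circuit (capacitor voltage as output), ω_n = 1/√(LC) = 1/√(25.7 mH · 618 µF) = 251 rad/s.
ζ = (R/2)·√(C/L) = (6.09/2)·√(618 µF/25.7 mH) = 0.472.
ω_d = ω_n√(1−ζ²) = 221 rad/s. t_p = π/ω_d = 0.0142 s.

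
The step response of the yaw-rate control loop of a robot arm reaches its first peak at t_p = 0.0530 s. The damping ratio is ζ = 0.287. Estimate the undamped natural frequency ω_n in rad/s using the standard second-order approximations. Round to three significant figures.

ω_n ≈ 61.9 rad/s

Peak time t_p = π/ω_d, so ω_d = π/t_p = π/0.0530 = 59.3 rad/s.
ω_n = ω_d/√(1−ζ²) = 59.3/√0.918 = 61.9 rad/s.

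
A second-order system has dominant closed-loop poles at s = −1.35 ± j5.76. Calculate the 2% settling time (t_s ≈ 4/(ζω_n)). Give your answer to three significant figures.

t_s ≈ 2.96 s

For poles at −σ ± jω_d, ζω_n = σ = 1.35, so t_s ≈ 4/σ = 2.96 s.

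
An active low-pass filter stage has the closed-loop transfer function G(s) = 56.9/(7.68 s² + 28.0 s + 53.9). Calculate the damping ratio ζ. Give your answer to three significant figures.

Dividing through by 7.68: denominator becomes s² + 3.646 s + 7.018.
So ω_n = √7.018 = 2.65 rad/s and ζ = 3.646/(2·2.65) = 0.688.

ζ ≈ 0.688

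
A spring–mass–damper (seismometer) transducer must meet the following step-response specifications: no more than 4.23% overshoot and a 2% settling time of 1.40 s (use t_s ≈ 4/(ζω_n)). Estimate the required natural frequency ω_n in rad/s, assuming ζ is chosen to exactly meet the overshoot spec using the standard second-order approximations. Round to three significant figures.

ω_n ≈ 4.03 rad/s

From %OS = 100·exp(−πζ/√(1−ζ²)), invert to get ζ = −ln(OS)/√(π² + ln²(OS)) with OS = 0.0423.
−ln 0.0423 = 3.163, so ζ = 3.163/√(π² + 10.00) = 0.710.
From t_s ≈ 4/(ζω_n): ω_n = 4/(ζ·t_s) = 4/(0.710·1.40) = 4.03 rad/s.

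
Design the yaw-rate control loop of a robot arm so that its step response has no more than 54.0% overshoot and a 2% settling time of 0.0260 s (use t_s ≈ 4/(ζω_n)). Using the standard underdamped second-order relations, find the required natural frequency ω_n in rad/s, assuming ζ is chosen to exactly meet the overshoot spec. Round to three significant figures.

From %OS = 100·exp(−πζ/√(1−ζ²)), invert to get ζ = −ln(OS)/√(π² + ln²(OS)) with OS = 0.540.
−ln 0.540 = 0.6162, so ζ = 0.6162/√(π² + 0.3797) = 0.192.
Then ω_n = 4/(ζ t_s) = 4/(0.192 × 0.0260) = 799 rad/s.

ω_n ≈ 799 rad/s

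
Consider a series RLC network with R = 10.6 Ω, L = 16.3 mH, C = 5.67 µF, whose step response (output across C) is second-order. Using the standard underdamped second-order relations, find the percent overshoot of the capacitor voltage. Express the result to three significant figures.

%OS ≈ 73.2%

For a series RLC circuit (capacitor voltage as output), ω_n = 1/√(LC) = 1/√(16.3 mH · 5.67 µF) = 3290 rad/s.
ζ = (R/2)·√(C/L) = (10.6/2)·√(5.67 µF/16.3 mH) = 0.0988.
%OS = 100·exp(−πζ/√(1−ζ²)) = 73.2%.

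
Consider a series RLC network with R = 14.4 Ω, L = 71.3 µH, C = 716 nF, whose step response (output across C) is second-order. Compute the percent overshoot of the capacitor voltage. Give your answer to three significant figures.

%OS ≈ 3.79%

For a series RLC circuit (capacitor voltage as output), ω_n = 1/√(LC) = 1/√(71.3 µH · 716 nF) = 140000 rad/s.
ζ = (R/2)·√(C/L) = (14.4/2)·√(716 nF/71.3 µH) = 0.722.
%OS = 100·exp(−πζ/√(1−ζ²)) = 3.79%.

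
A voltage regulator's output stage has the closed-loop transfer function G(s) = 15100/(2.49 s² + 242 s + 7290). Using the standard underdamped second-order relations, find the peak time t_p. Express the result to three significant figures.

t_p ≈ 0.132 s

Dividing through by 2.49: denominator becomes s² + 97.19 s + 2928.
So ω_n = √2928 = 54.1 rad/s and ζ = 97.19/(2·54.1) = 0.898.
ω_d = ω_n√(1−ζ²) = 23.8 rad/s. t_p = π/ω_d = 0.132 s.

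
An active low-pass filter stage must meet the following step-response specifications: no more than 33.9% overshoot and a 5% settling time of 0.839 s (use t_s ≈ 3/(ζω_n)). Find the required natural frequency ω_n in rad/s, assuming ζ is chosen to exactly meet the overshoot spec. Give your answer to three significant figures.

From %OS = 100·exp(−πζ/√(1−ζ²)), invert to get ζ = −ln(OS)/√(π² + ln²(OS)) with OS = 0.339.
−ln 0.339 = 1.082, so ζ = 1.082/√(π² + 1.170) = 0.326.
From t_s ≈ 3/(ζω_n): ω_n = 3/(ζ·t_s) = 3/(0.326·0.839) = 11.0 rad/s.

ω_n ≈ 11.0 rad/s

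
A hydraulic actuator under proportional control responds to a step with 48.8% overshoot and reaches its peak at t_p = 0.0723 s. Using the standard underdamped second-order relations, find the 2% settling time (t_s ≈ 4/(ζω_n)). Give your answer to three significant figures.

t_s ≈ 0.403 s

The overshoot fixes ζ = −ln(OS)/√(π²+ln²(OS)) = 0.223.
t_p = π/ω_d ⇒ ω_d = 43.5 rad/s; then ω_n = ω_d/√(1−ζ²) = 44.6 rad/s.
t_s ≈ 4/(ζω_n) = 4/(0.223·44.6) = 0.403 s.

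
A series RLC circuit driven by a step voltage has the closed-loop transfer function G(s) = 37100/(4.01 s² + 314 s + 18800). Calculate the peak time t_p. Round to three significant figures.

t_p ≈ 0.0559 s

Dividing through by 4.01: denominator becomes s² + 78.30 s + 4688.
So ω_n = √4688 = 68.5 rad/s and ζ = 78.30/(2·68.5) = 0.572.
ω_d = ω_n√(1−ζ²) = 56.2 rad/s. t_p = π/ω_d = 0.0559 s.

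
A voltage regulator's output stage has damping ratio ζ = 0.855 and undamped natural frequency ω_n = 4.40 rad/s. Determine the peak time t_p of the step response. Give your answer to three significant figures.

t_p ≈ 1.38 s

The damped frequency is ω_d = ω_n√(1−ζ²) = 4.40·√(1−0.731) = 2.28 rad/s.
Peak time t_p = π/ω_d = π/2.28 = 1.38 s.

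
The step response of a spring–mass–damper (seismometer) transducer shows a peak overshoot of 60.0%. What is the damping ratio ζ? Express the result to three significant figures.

ζ = −ln(OS)/√(π² + (ln OS)²). With OS = 0.600, ln OS = −0.5108 and ζ = 0.5108/3.183 = 0.160.

ζ ≈ 0.160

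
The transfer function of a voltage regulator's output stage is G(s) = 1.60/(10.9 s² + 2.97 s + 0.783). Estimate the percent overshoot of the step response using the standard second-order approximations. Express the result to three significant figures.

%OS ≈ 15.7%

Dividing through by 10.9: denominator becomes s² + 0.2725 s + 0.07183.
So ω_n = √0.07183 = 0.268 rad/s and ζ = 0.2725/(2·0.268) = 0.508.
%OS = 100·exp(−πζ/√(1−ζ²)) = 15.7%.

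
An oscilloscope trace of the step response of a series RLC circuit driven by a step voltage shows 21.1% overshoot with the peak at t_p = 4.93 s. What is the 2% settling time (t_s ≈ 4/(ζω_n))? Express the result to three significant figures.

t_s ≈ 12.7 s

ζ from %OS: ζ = |ln 0.211|/√(π²+ln²0.211) = 0.444.
From t_p = π/ω_d, ω_d = π/4.93 = 0.637 rad/s, so ω_n = ω_d/√(1−ζ²) = 0.711 rad/s.
t_s ≈ 4/(ζω_n) = 4/(0.444·0.711) = 12.7 s.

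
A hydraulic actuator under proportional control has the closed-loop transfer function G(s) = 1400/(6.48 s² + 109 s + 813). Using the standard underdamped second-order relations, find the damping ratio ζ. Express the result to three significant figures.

ζ ≈ 0.751

Dividing through by 6.48: denominator becomes s² + 16.82 s + 125.5.
So ω_n = √125.5 = 11.2 rad/s and ζ = 16.82/(2·11.2) = 0.751.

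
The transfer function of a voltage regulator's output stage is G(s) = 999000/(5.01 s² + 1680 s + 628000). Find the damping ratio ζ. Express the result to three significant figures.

Dividing through by 5.01: denominator becomes s² + 335.3 s + 125300.
So ω_n = √125300 = 354 rad/s and ζ = 335.3/(2·354) = 0.474.

ζ ≈ 0.474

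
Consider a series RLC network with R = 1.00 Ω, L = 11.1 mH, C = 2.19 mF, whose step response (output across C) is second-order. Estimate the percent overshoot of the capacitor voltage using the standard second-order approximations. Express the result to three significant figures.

%OS ≈ 48.9%

For a series RLC circuit (capacitor voltage as output), ω_n = 1/√(LC) = 1/√(11.1 mH · 2.19 mF) = 203 rad/s.
ζ = (R/2)·√(C/L) = (1.00/2)·√(2.19 mF/11.1 mH) = 0.222.
Overshoot: exp(−π·0.222/√(1−0.222²)) = 0.489, i.e. 48.9%.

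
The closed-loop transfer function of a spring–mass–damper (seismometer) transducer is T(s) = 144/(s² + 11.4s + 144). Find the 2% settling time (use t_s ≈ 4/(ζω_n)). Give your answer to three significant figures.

t_s ≈ 0.702 s

Matching coefficients with s² + 2ζω_n s + ω_n² gives ω_n² = 144 ⇒ ω_n = 12.0 rad/s, and ζ = 11.4/(2ω_n) = 0.475.
t_s ≈ 4/(ζω_n) = 4/(0.475·12.0) = 0.702 s.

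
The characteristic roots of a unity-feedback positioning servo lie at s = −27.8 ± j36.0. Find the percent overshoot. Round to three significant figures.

With σ = 27.8, ω_d = 36.0: ω_n = √(σ²+ω_d²) = 45.5 rad/s, ζ = σ/ω_n = 0.611.
Overshoot: exp(−π·0.611/√(1−0.611²)) = 0.0884, i.e. 8.84%.

%OS ≈ 8.84%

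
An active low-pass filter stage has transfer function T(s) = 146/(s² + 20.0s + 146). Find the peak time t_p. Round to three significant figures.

t_p ≈ 0.463 s

Comparing the denominator to s² + 2ζω_n s + ω_n²: ω_n = √146 = 12.1 rad/s, and 2ζω_n = 20.0 so ζ = 20.0/(2·12.1) = 0.828.
ω_d = 12.1·√(1 − 0.828²) = 6.78 rad/s. Then t_p = π/ω_d = 0.463 s.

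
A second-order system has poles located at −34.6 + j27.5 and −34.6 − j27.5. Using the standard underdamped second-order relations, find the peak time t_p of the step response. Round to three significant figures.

t_p = π/ω_d with ω_d = 27.5 (the imaginary part), so t_p = 0.114 s.

t_p ≈ 0.114 s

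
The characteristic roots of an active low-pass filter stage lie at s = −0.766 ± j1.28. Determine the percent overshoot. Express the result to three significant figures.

The poles are at −σ ± jω_d with σ = 0.766 and ω_d = 1.28, so ω_n = √(σ²+ω_d²) = 1.49 rad/s and ζ = σ/ω_n = 0.514.
%OS = 100·exp(−πζ/√(1−ζ²)) = 15.3%.

%OS ≈ 15.3%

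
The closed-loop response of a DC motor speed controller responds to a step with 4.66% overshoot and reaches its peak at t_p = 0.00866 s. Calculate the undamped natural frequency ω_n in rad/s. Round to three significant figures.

ω_n ≈ 507 rad/s

ζ from %OS: ζ = |ln 0.0466|/√(π²+ln²0.0466) = 0.698.
From t_p = π/ω_d, ω_d = π/0.00866 = 363 rad/s, so ω_n = ω_d/√(1−ζ²) = 507 rad/s.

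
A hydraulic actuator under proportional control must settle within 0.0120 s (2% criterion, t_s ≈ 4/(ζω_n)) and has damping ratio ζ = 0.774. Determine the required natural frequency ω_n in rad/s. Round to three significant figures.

ω_n ≈ 431 rad/s

Rearranging t_s ≈ 4/(ζω_n) gives ω_n = 4/(ζ·t_s) = 4/(0.774 × 0.0120) = 431 rad/s.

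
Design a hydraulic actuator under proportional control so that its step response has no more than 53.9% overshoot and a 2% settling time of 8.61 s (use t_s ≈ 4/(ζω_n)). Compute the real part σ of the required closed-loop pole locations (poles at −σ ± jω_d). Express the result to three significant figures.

The settling-time spec alone fixes σ = ζω_n = 4/t_s = 4/8.61 = 0.465.
(Overshoot then fixes ζ = 0.193 and hence ω_d = σ·√(1−ζ²)/ζ = 2.36 rad/s.)

σ ≈ 0.465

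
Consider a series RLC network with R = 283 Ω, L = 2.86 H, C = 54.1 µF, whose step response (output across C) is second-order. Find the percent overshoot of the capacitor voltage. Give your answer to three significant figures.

%OS ≈ 8.60%

For a series RLC circuit (capacitor voltage as output), ω_n = 1/√(LC) = 1/√(2.86 H · 54.1 µF) = 80.4 rad/s.
ζ = (R/2)·√(C/L) = (283/2)·√(54.1 µF/2.86 H) = 0.615.
Overshoot: exp(−π·0.615/√(1−0.615²)) = 0.0860, i.e. 8.60%.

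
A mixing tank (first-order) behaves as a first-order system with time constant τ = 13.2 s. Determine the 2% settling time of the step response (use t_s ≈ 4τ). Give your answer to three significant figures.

t_s ≈ 52.8 s

t_s ≈ 4τ = 52.8 s.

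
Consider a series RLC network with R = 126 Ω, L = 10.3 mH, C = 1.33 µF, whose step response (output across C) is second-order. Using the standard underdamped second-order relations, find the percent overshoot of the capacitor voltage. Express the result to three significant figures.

For a series RLC circuit (capacitor voltage as output), ω_n = 1/√(LC) = 1/√(10.3 mH · 1.33 µF) = 8540 rad/s.
ζ = (R/2)·√(C/L) = (126/2)·√(1.33 µF/10.3 mH) = 0.716.
Overshoot: exp(−π·0.716/√(1−0.716²)) = 0.0399, i.e. 3.99%.

%OS ≈ 3.99%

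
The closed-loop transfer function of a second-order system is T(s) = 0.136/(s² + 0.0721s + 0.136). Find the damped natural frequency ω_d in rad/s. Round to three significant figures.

ω_d ≈ 0.367 rad/s

ω_n = √0.136 = 0.369 rad/s; ζ = 0.0721/(2·0.369) = 0.0978.
ω_d = ω_n√(1−ζ²) = 0.367 rad/s.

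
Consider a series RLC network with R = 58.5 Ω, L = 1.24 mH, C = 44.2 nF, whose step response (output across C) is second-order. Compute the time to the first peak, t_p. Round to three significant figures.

For a series RLC circuit (capacitor voltage as output), ω_n = 1/√(LC) = 1/√(1.24 mH · 44.2 nF) = 135000 rad/s.
ζ = (R/2)·√(C/L) = (58.5/2)·√(44.2 nF/1.24 mH) = 0.175.
ω_d = ω_n√(1−ζ²) = 133000 rad/s. t_p = π/ω_d = 0.0000236 s.

t_p ≈ 0.0000236 s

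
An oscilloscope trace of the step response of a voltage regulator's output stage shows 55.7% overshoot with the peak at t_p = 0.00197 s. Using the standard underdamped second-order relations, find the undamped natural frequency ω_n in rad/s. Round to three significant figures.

ω_n ≈ 1620 rad/s

ζ from %OS: ζ = |ln 0.557|/√(π²+ln²0.557) = 0.183.
t_p = π/ω_d ⇒ ω_d = 1590 rad/s; then ω_n = ω_d/√(1−ζ²) = 1620 rad/s.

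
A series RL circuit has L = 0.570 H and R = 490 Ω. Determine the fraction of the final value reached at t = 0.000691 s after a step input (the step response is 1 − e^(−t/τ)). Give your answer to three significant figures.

y/y_∞ ≈ 0.448

τ = L/R = 0.570/490 = 0.00116 s.
y(t)/y_∞ = 1 − e^(−t/τ) = 1 − e^(−0.000691/0.00116) = 1 − e^(−0.594) = 0.448.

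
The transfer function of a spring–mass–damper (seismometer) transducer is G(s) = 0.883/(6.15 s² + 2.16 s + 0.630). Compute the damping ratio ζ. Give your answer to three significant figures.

ζ ≈ 0.549

Dividing through by 6.15: denominator becomes s² + 0.3512 s + 0.1024.
So ω_n = √0.1024 = 0.320 rad/s and ζ = 0.3512/(2·0.320) = 0.549.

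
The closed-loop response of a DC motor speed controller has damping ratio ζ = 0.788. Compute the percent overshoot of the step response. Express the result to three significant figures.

For an underdamped second-order system, %OS = 100·exp(−πζ/√(1−ζ²)).
πζ/√(1−ζ²) = π·0.788/√(1−0.621) = 4.021, so %OS = 100·e^(−4.021) = 1.79%.

%OS ≈ 1.79%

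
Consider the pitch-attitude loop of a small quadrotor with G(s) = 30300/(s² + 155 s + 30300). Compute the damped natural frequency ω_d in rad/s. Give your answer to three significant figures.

ω_d ≈ 156 rad/s

ω_n = √30300 = 174 rad/s; ζ = 155/(2·174) = 0.445.
ω_d = ω_n√(1−ζ²) = 156 rad/s.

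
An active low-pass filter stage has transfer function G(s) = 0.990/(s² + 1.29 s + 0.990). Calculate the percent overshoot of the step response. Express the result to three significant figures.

%OS ≈ 6.89%

Comparing the denominator to s² + 2ζω_n s + ω_n²: ω_n = √0.990 = 0.995 rad/s, and 2ζω_n = 1.29 so ζ = 1.29/(2·0.995) = 0.648.
Overshoot: exp(−π·0.648/√(1−0.648²)) = 0.0689, i.e. 6.89%.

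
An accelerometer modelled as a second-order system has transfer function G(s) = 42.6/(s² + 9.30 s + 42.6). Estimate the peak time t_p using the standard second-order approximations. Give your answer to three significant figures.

t_p ≈ 0.686 s

Matching coefficients with s² + 2ζω_n s + ω_n² gives ω_n² = 42.6 ⇒ ω_n = 6.53 rad/s, and ζ = 9.30/(2ω_n) = 0.712.
ω_d = ω_n√(1−ζ²) = 4.58 rad/s. Then t_p = π/ω_d = 0.686 s.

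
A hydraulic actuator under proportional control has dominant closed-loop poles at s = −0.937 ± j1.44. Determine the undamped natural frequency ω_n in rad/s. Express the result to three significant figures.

ω_n ≈ 1.72 rad/s

|pole| = ω_n = √(0.937² + 1.44²) = 1.72 rad/s; ζ = cos θ = σ/ω_n = 0.545.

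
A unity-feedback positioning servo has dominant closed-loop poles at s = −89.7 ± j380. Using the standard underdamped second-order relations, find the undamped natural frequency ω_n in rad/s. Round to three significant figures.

ω_n ≈ 390 rad/s

With σ = 89.7, ω_d = 380: ω_n = √(σ²+ω_d²) = 390 rad/s, ζ = σ/ω_n = 0.230.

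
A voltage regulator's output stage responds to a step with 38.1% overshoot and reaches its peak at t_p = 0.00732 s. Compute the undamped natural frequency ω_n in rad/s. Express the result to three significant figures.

From the overshoot, ζ = −ln(OS)/√(π²+ln²(OS)) = 0.294.
From t_p = π/ω_d, ω_d = π/0.00732 = 429 rad/s, so ω_n = ω_d/√(1−ζ²) = 449 rad/s.

ω_n ≈ 449 rad/s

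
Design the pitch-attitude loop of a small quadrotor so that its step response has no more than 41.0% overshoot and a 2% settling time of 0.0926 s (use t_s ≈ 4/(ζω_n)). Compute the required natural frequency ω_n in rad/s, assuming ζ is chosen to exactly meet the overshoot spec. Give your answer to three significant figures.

From %OS = 100·exp(−πζ/√(1−ζ²)), invert to get ζ = −ln(OS)/√(π² + ln²(OS)) with OS = 0.410.
−ln 0.410 = 0.8916, so ζ = 0.8916/√(π² + 0.7949) = 0.273.
Then ω_n = 4/(ζ t_s) = 4/(0.273 × 0.0926) = 158 rad/s.

ω_n ≈ 158 rad/s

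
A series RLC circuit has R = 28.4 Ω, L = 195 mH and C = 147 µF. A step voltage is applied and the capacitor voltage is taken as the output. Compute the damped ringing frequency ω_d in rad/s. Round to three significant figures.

ω_d ≈ 172 rad/s

For a series RLC circuit (capacitor voltage as output), ω_n = 1/√(LC) = 1/√(195 mH · 147 µF) = 187 rad/s.
ζ = (R/2)·√(C/L) = (28.4/2)·√(147 µF/195 mH) = 0.390.
ω_d = ω_n√(1−ζ²) = 172 rad/s.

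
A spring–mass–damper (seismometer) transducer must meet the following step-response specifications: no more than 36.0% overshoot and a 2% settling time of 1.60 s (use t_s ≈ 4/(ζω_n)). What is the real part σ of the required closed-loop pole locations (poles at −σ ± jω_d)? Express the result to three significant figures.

σ ≈ 2.50

The settling-time spec alone fixes σ = ζω_n = 4/t_s = 4/1.60 = 2.50.
(Overshoot then fixes ζ = 0.309 and hence ω_d = σ·√(1−ζ²)/ζ = 7.69 rad/s.)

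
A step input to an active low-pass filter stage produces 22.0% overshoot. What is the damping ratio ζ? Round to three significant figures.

ζ = −ln(OS)/√(π² + (ln OS)²). With OS = 0.220, ln OS = −1.514 and ζ = 1.514/3.487 = 0.434.

ζ ≈ 0.434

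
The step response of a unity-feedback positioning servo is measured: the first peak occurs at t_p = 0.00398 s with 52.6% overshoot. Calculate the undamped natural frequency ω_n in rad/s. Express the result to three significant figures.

ω_n ≈ 806 rad/s

From the overshoot, ζ = −ln(OS)/√(π²+ln²(OS)) = 0.200.
t_p = π/ω_d ⇒ ω_d = 789 rad/s; then ω_n = ω_d/√(1−ζ²) = 806 rad/s.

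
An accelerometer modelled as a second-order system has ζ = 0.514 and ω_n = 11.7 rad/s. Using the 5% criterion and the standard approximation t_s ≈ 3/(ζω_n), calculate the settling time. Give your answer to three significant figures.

t_s ≈ 0.499 s

t_s ≈ 3/(ζω_n) = 3/(0.514 × 11.7) = 0.499 s.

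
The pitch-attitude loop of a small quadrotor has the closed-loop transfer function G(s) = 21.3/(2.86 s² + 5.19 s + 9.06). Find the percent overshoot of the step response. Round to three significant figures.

Dividing through by 2.86: denominator becomes s² + 1.815 s + 3.168.
So ω_n = √3.168 = 1.78 rad/s and ζ = 1.815/(2·1.78) = 0.510.
%OS = 100 e^{−πζ/√(1−ζ²)} with ζ = 0.510 gives 15.5%.

%OS ≈ 15.5%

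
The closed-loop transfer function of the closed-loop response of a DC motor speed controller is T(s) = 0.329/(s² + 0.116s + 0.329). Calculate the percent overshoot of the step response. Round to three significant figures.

%OS ≈ 72.7%

Comparing the denominator to s² + 2ζω_n s + ω_n²: ω_n = √0.329 = 0.574 rad/s, and 2ζω_n = 0.116 so ζ = 0.116/(2·0.574) = 0.101.
%OS = 100 e^{−πζ/√(1−ζ²)} with ζ = 0.101 gives 72.7%.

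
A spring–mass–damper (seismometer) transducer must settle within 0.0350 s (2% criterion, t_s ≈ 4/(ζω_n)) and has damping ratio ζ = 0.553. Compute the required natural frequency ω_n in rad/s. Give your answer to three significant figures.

ω_n ≈ 207 rad/s

Rearranging t_s ≈ 4/(ζω_n) gives ω_n = 4/(ζ·t_s) = 4/(0.553 × 0.0350) = 207 rad/s.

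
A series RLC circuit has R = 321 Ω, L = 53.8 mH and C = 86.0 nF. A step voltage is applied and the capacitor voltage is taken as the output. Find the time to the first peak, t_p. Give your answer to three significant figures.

t_p ≈ 0.000218 s

For a series RLC circuit (capacitor voltage as output), ω_n = 1/√(LC) = 1/√(53.8 mH · 86.0 nF) = 14700 rad/s.
ζ = (R/2)·√(C/L) = (321/2)·√(86.0 nF/53.8 mH) = 0.203.
The damped frequency ω_d = ω_n√(1−ζ²) = 14400 rad/s. t_p = π/ω_d = 0.000218 s.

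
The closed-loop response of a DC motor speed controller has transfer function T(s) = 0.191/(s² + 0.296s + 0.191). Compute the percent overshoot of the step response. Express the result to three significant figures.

%OS ≈ 32.3%

Matching coefficients with s² + 2ζω_n s + ω_n² gives ω_n² = 0.191 ⇒ ω_n = 0.437 rad/s, and ζ = 0.296/(2ω_n) = 0.339.
%OS = 100·exp(−πζ/√(1−ζ²)) = 32.3%.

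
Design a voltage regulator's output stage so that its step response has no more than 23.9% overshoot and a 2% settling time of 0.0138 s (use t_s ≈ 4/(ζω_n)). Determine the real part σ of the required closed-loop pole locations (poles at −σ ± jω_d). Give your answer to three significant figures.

The settling-time spec alone fixes σ = ζω_n = 4/t_s = 4/0.0138 = 290.
(Overshoot then fixes ζ = 0.415 and hence ω_d = σ·√(1−ζ²)/ζ = 636 rad/s.)

σ ≈ 290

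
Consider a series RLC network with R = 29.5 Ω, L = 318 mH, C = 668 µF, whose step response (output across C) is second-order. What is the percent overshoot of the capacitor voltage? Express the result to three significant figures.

For a series RLC circuit (capacitor voltage as output), ω_n = 1/√(LC) = 1/√(318 mH · 668 µF) = 68.6 rad/s.
ζ = (R/2)·√(C/L) = (29.5/2)·√(668 µF/318 mH) = 0.676.
Overshoot: exp(−π·0.676/√(1−0.676²)) = 0.0560, i.e. 5.60%.

%OS ≈ 5.60%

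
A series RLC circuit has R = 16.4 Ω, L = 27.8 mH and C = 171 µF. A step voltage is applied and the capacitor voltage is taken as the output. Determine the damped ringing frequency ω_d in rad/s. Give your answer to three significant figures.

For a series RLC circuit (capacitor voltage as output), ω_n = 1/√(LC) = 1/√(27.8 mH · 171 µF) = 459 rad/s.
ζ = (R/2)·√(C/L) = (16.4/2)·√(171 µF/27.8 mH) = 0.643.
ω_d = 459·√(1 − 0.643²) = 351 rad/s.

ω_d ≈ 351 rad/s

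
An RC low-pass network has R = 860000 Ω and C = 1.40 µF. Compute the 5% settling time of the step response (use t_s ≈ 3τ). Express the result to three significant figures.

τ = RC = 860000 × 1.40 µF = 1.20 s.
t_s ≈ 3τ = 3.61 s.

t_s ≈ 3.61 s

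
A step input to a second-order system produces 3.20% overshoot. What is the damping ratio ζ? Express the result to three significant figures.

ζ = −ln(OS)/√(π² + (ln OS)²). With OS = 0.0320, ln OS = −3.442 and ζ = 3.442/4.660 = 0.739.

ζ ≈ 0.739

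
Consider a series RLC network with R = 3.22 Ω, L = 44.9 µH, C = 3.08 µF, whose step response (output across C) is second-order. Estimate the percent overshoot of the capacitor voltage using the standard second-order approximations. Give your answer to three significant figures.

%OS ≈ 23.2%

For a series RLC circuit (capacitor voltage as output), ω_n = 1/√(LC) = 1/√(44.9 µH · 3.08 µF) = 85000 rad/s.
ζ = (R/2)·√(C/L) = (3.22/2)·√(3.08 µF/44.9 µH) = 0.422.
Overshoot: exp(−π·0.422/√(1−0.422²)) = 0.232, i.e. 23.2%.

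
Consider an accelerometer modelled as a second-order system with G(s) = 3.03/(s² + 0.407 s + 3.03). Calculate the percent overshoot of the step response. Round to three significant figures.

%OS ≈ 69.1%

ω_n = √3.03 = 1.74 rad/s; ζ = 0.407/(2·1.74) = 0.117.
Overshoot: exp(−π·0.117/√(1−0.117²)) = 0.691, i.e. 69.1%.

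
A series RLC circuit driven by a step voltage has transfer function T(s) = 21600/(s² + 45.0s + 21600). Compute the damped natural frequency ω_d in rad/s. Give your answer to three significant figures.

Matching coefficients with s² + 2ζω_n s + ω_n² gives ω_n² = 21600 ⇒ ω_n = 147 rad/s, and ζ = 45.0/(2ω_n) = 0.153.
ω_d = 147·√(1 − 0.153²) = 145 rad/s.

ω_d ≈ 145 rad/s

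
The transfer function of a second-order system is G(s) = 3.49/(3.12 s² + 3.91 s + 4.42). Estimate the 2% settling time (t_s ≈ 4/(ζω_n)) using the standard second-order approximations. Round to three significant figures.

Dividing through by 3.12: denominator becomes s² + 1.253 s + 1.417.
So ω_n = √1.417 = 1.19 rad/s and ζ = 1.253/(2·1.19) = 0.526.
t_s ≈ 4/(ζω_n) = 6.38 s.

t_s ≈ 6.38 s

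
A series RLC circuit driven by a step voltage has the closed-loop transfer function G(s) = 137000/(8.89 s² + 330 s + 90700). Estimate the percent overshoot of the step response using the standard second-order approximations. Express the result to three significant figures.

%OS ≈ 55.6%

Dividing through by 8.89: denominator becomes s² + 37.12 s + 10200.
So ω_n = √10200 = 101 rad/s and ζ = 37.12/(2·101) = 0.184.
Overshoot: exp(−π·0.184/√(1−0.184²)) = 0.556, i.e. 55.6%.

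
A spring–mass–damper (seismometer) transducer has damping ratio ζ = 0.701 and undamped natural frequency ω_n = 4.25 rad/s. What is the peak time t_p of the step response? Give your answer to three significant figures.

The damped frequency is ω_d = ω_n√(1−ζ²) = 4.25·√(1−0.491) = 3.03 rad/s.
Peak time t_p = π/ω_d = π/3.03 = 1.04 s.

t_p ≈ 1.04 s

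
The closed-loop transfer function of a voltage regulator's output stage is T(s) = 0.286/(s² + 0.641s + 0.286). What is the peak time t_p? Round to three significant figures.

t_p ≈ 7.34 s

ω_n = √0.286 = 0.535 rad/s; ζ = 0.641/(2·0.535) = 0.599.
The damped frequency ω_d = ω_n√(1−ζ²) = 0.428 rad/s. Then t_p = π/ω_d = 7.34 s.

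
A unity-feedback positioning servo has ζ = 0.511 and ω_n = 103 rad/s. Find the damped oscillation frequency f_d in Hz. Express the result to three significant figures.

ω_d = ω_n√(1−ζ²) = 103·√0.739 = 88.5 rad/s.
f_d = ω_d/(2π) = 14.1 Hz.

f_d ≈ 14.1 Hz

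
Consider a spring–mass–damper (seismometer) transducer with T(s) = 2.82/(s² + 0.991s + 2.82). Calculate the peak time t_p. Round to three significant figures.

ω_n = √2.82 = 1.68 rad/s; ζ = 0.991/(2·1.68) = 0.295.
ω_d = 1.68·√(1 − 0.295²) = 1.60 rad/s. Then t_p = π/ω_d = 1.96 s.

t_p ≈ 1.96 s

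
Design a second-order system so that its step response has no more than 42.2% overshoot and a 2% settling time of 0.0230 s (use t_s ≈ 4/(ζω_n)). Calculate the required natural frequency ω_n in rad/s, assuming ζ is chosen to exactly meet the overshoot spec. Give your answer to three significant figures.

ω_n ≈ 657 rad/s

ζ = −ln(OS)/√(π² + (ln OS)²). With OS = 0.422, ln OS = −0.8627 and ζ = 0.8627/3.258 = 0.265.
From t_s ≈ 4/(ζω_n): ω_n = 4/(ζ·t_s) = 4/(0.265·0.0230) = 657 rad/s.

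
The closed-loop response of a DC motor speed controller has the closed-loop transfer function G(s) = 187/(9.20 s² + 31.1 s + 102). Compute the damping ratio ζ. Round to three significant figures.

ζ ≈ 0.508

Dividing through by 9.20: denominator becomes s² + 3.380 s + 11.09.
So ω_n = √11.09 = 3.33 rad/s and ζ = 3.380/(2·3.33) = 0.508.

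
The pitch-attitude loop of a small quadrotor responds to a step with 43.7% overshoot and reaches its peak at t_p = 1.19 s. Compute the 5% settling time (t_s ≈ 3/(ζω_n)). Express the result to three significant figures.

t_s ≈ 4.31 s

From the overshoot, ζ = −ln(OS)/√(π²+ln²(OS)) = 0.255.
From t_p = π/ω_d, ω_d = π/1.19 = 2.64 rad/s, so ω_n = ω_d/√(1−ζ²) = 2.73 rad/s.
t_s ≈ 3/(ζω_n) = 3/(0.255·2.73) = 4.31 s.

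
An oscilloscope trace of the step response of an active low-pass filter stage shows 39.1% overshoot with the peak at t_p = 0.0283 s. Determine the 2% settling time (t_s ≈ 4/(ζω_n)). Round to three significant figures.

ζ from %OS: ζ = |ln 0.391|/√(π²+ln²0.391) = 0.286.
From t_p = π/ω_d, ω_d = π/0.0283 = 111 rad/s, so ω_n = ω_d/√(1−ζ²) = 116 rad/s.
t_s ≈ 4/(ζω_n) = 4/(0.286·116) = 0.121 s.

t_s ≈ 0.121 s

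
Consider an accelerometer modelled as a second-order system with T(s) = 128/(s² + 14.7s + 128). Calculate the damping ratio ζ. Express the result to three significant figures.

ζ ≈ 0.650

Comparing the denominator to s² + 2ζω_n s + ω_n²: ω_n = √128 = 11.3 rad/s, and 2ζω_n = 14.7 so ζ = 14.7/(2·11.3) = 0.650.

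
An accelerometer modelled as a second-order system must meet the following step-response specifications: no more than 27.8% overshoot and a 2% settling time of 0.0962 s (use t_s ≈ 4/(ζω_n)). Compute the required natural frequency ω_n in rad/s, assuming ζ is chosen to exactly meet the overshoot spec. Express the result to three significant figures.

ω_n ≈ 110 rad/s

Inverting the overshoot relation: ζ = |ln 0.278|/√(π² + ln²0.278) = 0.377.
From t_s ≈ 4/(ζω_n): ω_n = 4/(ζ·t_s) = 4/(0.377·0.0962) = 110 rad/s.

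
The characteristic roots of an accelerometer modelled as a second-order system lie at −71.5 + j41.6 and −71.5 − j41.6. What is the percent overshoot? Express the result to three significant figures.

%OS ≈ 0.452%

The poles are at −σ ± jω_d with σ = 71.5 and ω_d = 41.6, so ω_n = √(σ²+ω_d²) = 82.7 rad/s and ζ = σ/ω_n = 0.864.
Overshoot: exp(−π·0.864/√(1−0.864²)) = 0.00452, i.e. 0.452%.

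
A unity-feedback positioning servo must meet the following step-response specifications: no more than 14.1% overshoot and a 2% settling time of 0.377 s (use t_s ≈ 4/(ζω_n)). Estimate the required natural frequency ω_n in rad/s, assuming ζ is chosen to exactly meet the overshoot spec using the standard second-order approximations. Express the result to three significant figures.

ω_n ≈ 20.1 rad/s

Inverting the overshoot relation: ζ = |ln 0.141|/√(π² + ln²0.141) = 0.529.
From t_s ≈ 4/(ζω_n): ω_n = 4/(ζ·t_s) = 4/(0.529·0.377) = 20.1 rad/s.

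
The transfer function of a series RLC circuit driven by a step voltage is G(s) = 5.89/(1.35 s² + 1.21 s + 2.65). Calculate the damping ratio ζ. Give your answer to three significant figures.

Dividing through by 1.35: denominator becomes s² + 0.8963 s + 1.963.
So ω_n = √1.963 = 1.40 rad/s and ζ = 0.8963/(2·1.40) = 0.320.

ζ ≈ 0.320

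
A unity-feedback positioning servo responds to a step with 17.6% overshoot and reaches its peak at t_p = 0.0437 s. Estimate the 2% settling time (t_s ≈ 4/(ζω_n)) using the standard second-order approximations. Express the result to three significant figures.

t_s ≈ 0.101 s

From the overshoot, ζ = −ln(OS)/√(π²+ln²(OS)) = 0.484.
t_p = π/ω_d ⇒ ω_d = 71.9 rad/s; then ω_n = ω_d/√(1−ζ²) = 82.1 rad/s.
t_s ≈ 4/(ζω_n) = 4/(0.484·82.1) = 0.101 s.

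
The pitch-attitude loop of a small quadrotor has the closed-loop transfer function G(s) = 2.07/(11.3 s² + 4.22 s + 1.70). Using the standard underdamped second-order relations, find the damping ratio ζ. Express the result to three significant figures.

Dividing through by 11.3: denominator becomes s² + 0.3735 s + 0.1504.
So ω_n = √0.1504 = 0.388 rad/s and ζ = 0.3735/(2·0.388) = 0.481.

ζ ≈ 0.481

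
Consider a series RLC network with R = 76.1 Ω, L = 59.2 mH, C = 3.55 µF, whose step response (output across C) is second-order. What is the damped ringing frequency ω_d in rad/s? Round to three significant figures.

ω_d ≈ 2080 rad/s

For a series RLC circuit (capacitor voltage as output), ω_n = 1/√(LC) = 1/√(59.2 mH · 3.55 µF) = 2180 rad/s.
ζ = (R/2)·√(C/L) = (76.1/2)·√(3.55 µF/59.2 mH) = 0.295.
ω_d = 2180·√(1 − 0.295²) = 2080 rad/s.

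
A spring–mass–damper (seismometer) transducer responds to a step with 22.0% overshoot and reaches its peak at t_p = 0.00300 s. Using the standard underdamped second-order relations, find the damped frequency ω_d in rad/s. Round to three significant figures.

ω_d ≈ 1050 rad/s

t_p = π/ω_d, so ω_d = π/0.00300 = 1050 rad/s.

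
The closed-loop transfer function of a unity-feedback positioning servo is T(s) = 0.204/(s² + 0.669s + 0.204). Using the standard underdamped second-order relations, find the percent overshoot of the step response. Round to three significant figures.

%OS ≈ 3.14%

ω_n = √0.204 = 0.452 rad/s; ζ = 0.669/(2·0.452) = 0.741.
%OS = 100·exp(−πζ/√(1−ζ²)) = 3.14%.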